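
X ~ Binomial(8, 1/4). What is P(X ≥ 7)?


P(X ≥ 7) = Σ P(X=i) for i=7..8
P(X=7) = 3/8192
P(X=8) = 1/65536
Sum = 25/65536

P(X ≥ 7) = 25/65536 ≈ 0.04%


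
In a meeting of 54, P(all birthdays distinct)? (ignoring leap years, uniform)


P(all different) = Π(365-i)/365 for i=0..53
= (365/365)×(364/365)×...×(312/365)
= 0.016123

P ≈ 0.0161 ≈ 1.61%


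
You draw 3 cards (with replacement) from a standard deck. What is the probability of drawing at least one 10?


P(not a 10) = 48/52 = 12/13
P(none in 3 draws) = (12/13)^3 = 1728/2197
P(≥1 10) = 1 - 1728/2197 = 469/2197

P = 469/2197 ≈ 21.35%


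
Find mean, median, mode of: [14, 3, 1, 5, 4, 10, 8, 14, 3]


Sorted: [1, 3, 3, 4, 5, 8, 10, 14, 14]
Mean = 62/9
Median = 5
Freq: {14: 2, 3: 2, 1: 1, 5: 1, 4: 1, 10: 1, 8: 1}
Mode: [3, 14]

Mean=62/9, Median=5, Mode=[3, 14]


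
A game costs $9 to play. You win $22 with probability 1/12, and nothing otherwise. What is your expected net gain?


E[gain] = (22-9)×1/12 + (-9)×11/12
= 13/12 - 33/4 = -43/6

Expected net gain = $-43/6 ≈ $-7.17


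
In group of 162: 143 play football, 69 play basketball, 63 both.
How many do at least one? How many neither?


|A∪B| = 143+69-63 = 149
Neither = 162-149 = 13

At least one: 149; Neither: 13


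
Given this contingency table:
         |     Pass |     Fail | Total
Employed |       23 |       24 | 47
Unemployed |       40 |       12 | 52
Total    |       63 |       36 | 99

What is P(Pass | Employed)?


P(Pass | Employed) = 23/(23+24) = 23/47

P(Pass|Employed) = 23/47 ≈ 48.94%


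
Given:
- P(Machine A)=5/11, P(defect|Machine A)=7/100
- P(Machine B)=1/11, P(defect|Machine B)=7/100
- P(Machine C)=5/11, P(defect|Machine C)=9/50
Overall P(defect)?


P(B) = Σ P(B|Aᵢ)×P(Aᵢ)
  7/100×5/11 = 7/220
  7/100×1/11 = 7/1100
  9/50×5/11 = 9/110
Sum = 3/25

P(defect) = 3/25 ≈ 12.00%


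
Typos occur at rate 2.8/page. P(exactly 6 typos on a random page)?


Poisson(λ=2.8): P(X=6) = e^(-λ)×λ^k/k!
= e^(-2.8) × 2.8^6 / 6!
≈ 0.06081006263 × 481.890304 / 720 ≈ 0.040700

P(X=6) ≈ 0.040700 ≈ 4.07%


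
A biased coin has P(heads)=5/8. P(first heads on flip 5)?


Geometric: P(X=5) = (1-p)^(k-1)×p = (3/8)^4×5/8 = 405/32768

P(X=5) = 405/32768 ≈ 1.24%


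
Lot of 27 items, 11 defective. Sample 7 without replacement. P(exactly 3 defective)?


Hypergeometric: C(11,3)×C(16,4)/C(27,7)
= 165×1820/888030 = 70/207

P(X=3) = 70/207 ≈ 33.82%


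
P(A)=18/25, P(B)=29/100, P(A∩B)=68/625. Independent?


P(A)×P(B) = 261/1250
P(A∩B) = 68/625
Not equal → NOT independent

No, not independent


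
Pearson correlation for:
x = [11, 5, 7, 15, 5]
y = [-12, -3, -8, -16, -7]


n=5, Σx=43, Σy=-46, Σxy=-478, Σx²=445, Σy²=522
r = (5×(-478) - 43×(-46))/√((5×445 - 43²)(5×522 - (-46)²))
= -412/√(376×494) = -412/√185744 ≈ -412/430.9803 ≈ -0.9560

r ≈ -0.9560


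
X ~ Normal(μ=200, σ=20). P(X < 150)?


z = (150-200)/20 = -2.5
P(Z < -2.5) = 0.0062

P(X < 150) ≈ 0.0062


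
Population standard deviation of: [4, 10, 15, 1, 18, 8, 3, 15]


Mean = 74/8 = 37/4
  (4-37/4)²=441/16
  (10-37/4)²=9/16
  (15-37/4)²=529/16
  (1-37/4)²=1089/16
  (18-37/4)²=1225/16
  (8-37/4)²=25/16
  (3-37/4)²=625/16
  (15-37/4)²=529/16
Σ(x-μ)² = 559/2
σ² = (559/2)/8 = 559/16

σ = √(559/16) ≈ 5.9108


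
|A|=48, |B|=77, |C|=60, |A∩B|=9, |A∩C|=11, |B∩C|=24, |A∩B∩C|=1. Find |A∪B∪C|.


|A∪B∪C| = 48+77+60-9-11-24+1 = 142

|A∪B∪C| = 142


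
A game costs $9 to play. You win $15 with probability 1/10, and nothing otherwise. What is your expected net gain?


E[gain] = (15-9)×1/10 + (-9)×9/10
= 3/5 - 81/10 = -15/2

Expected net gain = $-15/2 ≈ $-7.50


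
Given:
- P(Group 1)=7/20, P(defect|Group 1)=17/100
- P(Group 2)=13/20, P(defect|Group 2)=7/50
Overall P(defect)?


P(B) = Σ P(B|Aᵢ)×P(Aᵢ)
  17/100×7/20 = 119/2000
  7/50×13/20 = 91/1000
Sum = 301/2000

P(defect) = 301/2000 ≈ 15.05%


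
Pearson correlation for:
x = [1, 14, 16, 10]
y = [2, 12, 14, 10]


n=4, Σx=41, Σy=38, Σxy=494, Σx²=553, Σy²=444
r = (4×494 - 41×38)/√((4×553 - 41²)(4×444 - 38²))
= 418/√(531×332) = 418/√176292 ≈ 418/419.8714 ≈ 0.9955

r ≈ 0.9955


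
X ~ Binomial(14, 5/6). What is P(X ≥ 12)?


P(X ≥ 12) = Σ P(X=i) for i=12..14
P(X=12) = 22216796875/78364164096
P(X=13) = 8544921875/39182082048
P(X=14) = 6103515625/78364164096
Sum = 7568359375/13060694016

P(X ≥ 12) = 7568359375/13060694016 ≈ 57.95%


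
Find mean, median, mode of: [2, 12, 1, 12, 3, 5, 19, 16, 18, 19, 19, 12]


Sorted: [1, 2, 3, 5, 12, 12, 12, 16, 18, 19, 19, 19]
Mean = 138/12 = 23/2
Median = 12
Freq: {2: 1, 12: 3, 1: 1, 3: 1, 5: 1, 19: 3, 16: 1, 18: 1}
Mode: [12, 19]

Mean=23/2, Median=12, Mode=[12, 19]


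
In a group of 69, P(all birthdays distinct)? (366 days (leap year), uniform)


P(all different) = Π(366-i)/366 for i=0..68
= (366/366)×(365/366)×...×(298/366)
= 0.001057

P ≈ 0.0011 ≈ 0.11%


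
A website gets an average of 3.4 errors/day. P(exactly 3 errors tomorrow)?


Poisson(λ=3.4): P(X=3) = e^(-λ)×λ^k/k!
= e^(-3.4) × 3.4^3 / 3!
≈ 0.03337326996 × 39.304 / 6 ≈ 0.218617

P(X=3) ≈ 0.218617 ≈ 21.86%


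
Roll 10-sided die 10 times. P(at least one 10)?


P(no 10)^10 = (9/10)^10 = 3486784401/10000000000
P(≥1) = 1 - 3486784401/10000000000 = 6513215599/10000000000

P = 6513215599/10000000000 ≈ 65.13%


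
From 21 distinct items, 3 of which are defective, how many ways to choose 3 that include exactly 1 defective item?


Choose 1 of the 3 defective items and 2 of the other 18 items:
C(3,1)×C(18,2) = 3×153 = 459

459


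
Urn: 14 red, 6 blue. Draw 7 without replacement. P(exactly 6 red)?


Hypergeometric: C(14,6)×C(6,1)/C(20,7)
= 3003×6/77520 = 3003/12920

P(X=6) = 3003/12920 ≈ 23.24%


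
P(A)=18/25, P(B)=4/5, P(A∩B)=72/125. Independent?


P(A)×P(B) = 72/125
P(A∩B) = 72/125
Equal ✓ → Independent

Yes, independent


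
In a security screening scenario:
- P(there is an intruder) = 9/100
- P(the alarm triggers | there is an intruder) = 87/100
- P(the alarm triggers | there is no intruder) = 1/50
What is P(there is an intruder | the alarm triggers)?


Using Bayes' theorem:
P(A|B) = P(B|A)·P(A) / P(B)

P(the alarm triggers) = 87/100 × 9/100 + 1/50 × 91/100
= 783/10000 + 91/5000 = 193/2000

P(there is an intruder|the alarm triggers) = (783/10000) / (193/2000) = 783/965

P(there is an intruder|the alarm triggers) = 783/965 ≈ 81.14%


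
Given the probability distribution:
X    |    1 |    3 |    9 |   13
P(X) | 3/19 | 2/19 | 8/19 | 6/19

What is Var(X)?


E[X] = 159/19
E[X²] = 1683/19
Var(X) = E[X²] - (E[X])² = 1683/19 - 25281/361 = 6696/361

Var(X) = 6696/361 ≈ 18.5485


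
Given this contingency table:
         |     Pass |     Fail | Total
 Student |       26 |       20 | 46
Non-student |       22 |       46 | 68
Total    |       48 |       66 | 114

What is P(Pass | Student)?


P(Pass | Student) = 26/(26+20) = 26/46 = 13/23

P(Pass|Student) = 13/23 ≈ 56.52%


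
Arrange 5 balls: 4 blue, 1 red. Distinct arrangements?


5!/(4!×1!) = 5

5


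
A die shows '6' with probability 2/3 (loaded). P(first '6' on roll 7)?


Geometric: P(X=7) = (1-p)^(k-1)×p = (1/3)^6×2/3 = 2/2187

P(X=7) = 2/2187 ≈ 0.09%


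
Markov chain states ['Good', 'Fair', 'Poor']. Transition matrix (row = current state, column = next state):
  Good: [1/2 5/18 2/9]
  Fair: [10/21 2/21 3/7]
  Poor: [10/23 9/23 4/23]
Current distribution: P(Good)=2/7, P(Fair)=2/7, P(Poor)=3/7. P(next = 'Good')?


P(next=Good) = Σᵢ P(now=i)×P(i→Good)
= 2/7×1/2 + 2/7×10/21 + 3/7×10/23
= 1/7 + 20/147 + 30/161 = 1573/3381

P = 1573/3381 ≈ 0.4652


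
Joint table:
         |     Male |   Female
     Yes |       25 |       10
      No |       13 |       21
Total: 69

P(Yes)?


P(Yes) = (25+10)/69 = 35/69

P(Yes) = 35/69 ≈ 50.72%


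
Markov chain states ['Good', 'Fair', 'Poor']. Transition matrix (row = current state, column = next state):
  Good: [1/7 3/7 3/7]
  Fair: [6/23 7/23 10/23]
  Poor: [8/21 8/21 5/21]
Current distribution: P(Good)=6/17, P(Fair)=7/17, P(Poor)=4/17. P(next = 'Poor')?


P(next=Poor) = Σᵢ P(now=i)×P(i→Poor)
= 6/17×3/7 + 7/17×10/23 + 4/17×5/21
= 18/119 + 70/391 + 20/357 = 3172/8211

P = 3172/8211 ≈ 0.3863


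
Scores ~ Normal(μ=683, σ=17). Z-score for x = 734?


z = (x - μ)/σ = (734 - 683)/17 = 3.0

z = 3.0


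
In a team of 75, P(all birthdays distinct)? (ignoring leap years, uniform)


P(all different) = Π(365-i)/365 for i=0..74
= (365/365)×(364/365)×...×(291/365)
= 0.000280

P ≈ 0.0003 ≈ 0.03%


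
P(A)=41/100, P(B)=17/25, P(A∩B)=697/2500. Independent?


P(A)×P(B) = 697/2500
P(A∩B) = 697/2500
Equal ✓ → Independent

Yes, independent


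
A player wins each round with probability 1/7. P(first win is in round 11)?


Geometric: P(X=11) = (1-p)^(k-1)×p = (6/7)^10×1/7 = 60466176/1977326743

P(X=11) = 60466176/1977326743 ≈ 3.06%


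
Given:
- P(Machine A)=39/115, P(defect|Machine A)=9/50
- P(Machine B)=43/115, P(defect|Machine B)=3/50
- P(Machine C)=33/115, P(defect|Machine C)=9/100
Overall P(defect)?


P(B) = Σ P(B|Aᵢ)×P(Aᵢ)
  9/50×39/115 = 351/5750
  3/50×43/115 = 129/5750
  9/100×33/115 = 297/11500
Sum = 1257/11500

P(defect) = 1257/11500 ≈ 10.93%


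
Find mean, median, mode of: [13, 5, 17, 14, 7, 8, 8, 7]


Sorted: [5, 7, 7, 8, 8, 13, 14, 17]
Mean = 79/8
Median = 8
Freq: {13: 1, 5: 1, 17: 1, 14: 1, 7: 2, 8: 2}
Mode: [7, 8]

Mean=79/8, Median=8, Mode=[7, 8]


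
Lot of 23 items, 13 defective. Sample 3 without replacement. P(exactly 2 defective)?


Hypergeometric: C(13,2)×C(10,1)/C(23,3)
= 78×10/1771 = 780/1771

P(X=2) = 780/1771 ≈ 44.04%


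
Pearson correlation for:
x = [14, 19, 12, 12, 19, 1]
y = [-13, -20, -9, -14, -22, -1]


n=6, Σx=77, Σy=-79, Σxy=-1257, Σx²=1207, Σy²=1331
r = (6×(-1257) - 77×(-79))/√((6×1207 - 77²)(6×1331 - (-79)²))
= -1459/√(1313×1745) = -1459/√2291185 ≈ -1459/1513.6661 ≈ -0.9639

r ≈ -0.9639


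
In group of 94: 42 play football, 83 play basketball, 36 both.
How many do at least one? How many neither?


|A∪B| = 42+83-36 = 89
Neither = 94-89 = 5

At least one: 89; Neither: 5


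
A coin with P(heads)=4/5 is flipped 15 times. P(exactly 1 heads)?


Binomial: P(X=1) = C(15,1)×p^1×(1-p)^14
= 15 × 4/5 × 1/6103515625 = 12/6103515625

P(X=1) = 12/6103515625 ≈ 0.00%


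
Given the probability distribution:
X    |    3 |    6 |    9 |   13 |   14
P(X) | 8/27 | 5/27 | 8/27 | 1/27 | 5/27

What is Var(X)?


E[X] = 209/27
E[X²] = 683/9
Var(X) = E[X²] - (E[X])² = 683/9 - 43681/729 = 11642/729

Var(X) = 11642/729 ≈ 15.9698


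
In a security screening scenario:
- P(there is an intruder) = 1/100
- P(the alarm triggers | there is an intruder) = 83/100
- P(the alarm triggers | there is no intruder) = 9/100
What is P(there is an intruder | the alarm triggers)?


Using Bayes' theorem:
P(A|B) = P(B|A)·P(A) / P(B)

P(the alarm triggers) = 83/100 × 1/100 + 9/100 × 99/100
= 83/10000 + 891/10000 = 487/5000

P(there is an intruder|the alarm triggers) = (83/10000) / (487/5000) = 83/974

P(there is an intruder|the alarm triggers) = 83/974 ≈ 8.52%


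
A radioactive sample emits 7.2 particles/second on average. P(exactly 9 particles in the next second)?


Poisson(λ=7.2): P(X=9) = e^(-λ)×λ^k/k!
= e^(-7.2) × 7.2^9 / 9!
≈ 0.0007465858084 × 51998697.8142 / 362880 ≈ 0.106982

P(X=9) ≈ 0.106982 ≈ 10.70%


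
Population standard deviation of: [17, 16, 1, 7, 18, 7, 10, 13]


Mean = 89/8
  (17-89/8)²=2209/64
  (16-89/8)²=1521/64
  (1-89/8)²=6561/64
  (7-89/8)²=1089/64
  (18-89/8)²=3025/64
  (7-89/8)²=1089/64
  (10-89/8)²=81/64
  (13-89/8)²=225/64
Σ(x-μ)² = 1975/8
σ² = (1975/8)/8 = 1975/64

σ = √(1975/64) ≈ 5.5551


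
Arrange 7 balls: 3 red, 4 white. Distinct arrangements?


7!/(3!×4!) = 35

35


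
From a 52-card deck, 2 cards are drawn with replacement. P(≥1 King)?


P(not a King) = 48/52 = 12/13
P(none in 2 draws) = (12/13)^2 = 144/169
P(≥1 King) = 1 - 144/169 = 25/169

P = 25/169 ≈ 14.79%


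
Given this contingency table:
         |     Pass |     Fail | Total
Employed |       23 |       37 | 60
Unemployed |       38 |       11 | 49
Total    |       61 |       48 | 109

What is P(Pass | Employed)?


P(Pass | Employed) = 23/(23+37) = 23/60

P(Pass|Employed) = 23/60 ≈ 38.33%


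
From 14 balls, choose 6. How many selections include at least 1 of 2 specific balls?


Complement: C(14,6) - C(12,6) = 3003 - 924 = 2079

2079


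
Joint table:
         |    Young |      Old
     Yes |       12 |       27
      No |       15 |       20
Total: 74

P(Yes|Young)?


P(Yes|Young) = 12/(12+15) = 12/27 = 4/9

P = 4/9 ≈ 44.44%


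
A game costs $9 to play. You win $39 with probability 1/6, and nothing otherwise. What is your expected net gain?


E[gain] = (39-9)×1/6 + (-9)×5/6
= 5 - 15/2 = -5/2

Expected net gain = $-5/2 ≈ $-2.50


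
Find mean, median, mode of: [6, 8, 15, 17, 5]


Sorted: [5, 6, 8, 15, 17]
Mean = 51/5
Median = 8
Freq: {6: 1, 8: 1, 15: 1, 17: 1, 5: 1}
Mode: No mode

Mean=51/5, Median=8, Mode=No mode


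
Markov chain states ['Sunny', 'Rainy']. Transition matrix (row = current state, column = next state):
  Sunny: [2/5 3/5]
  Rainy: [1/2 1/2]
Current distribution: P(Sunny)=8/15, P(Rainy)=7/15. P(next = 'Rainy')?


P(next=Rainy) = Σᵢ P(now=i)×P(i→Rainy)
= 8/15×3/5 + 7/15×1/2
= 8/25 + 7/30 = 83/150

P = 83/150 ≈ 0.5533


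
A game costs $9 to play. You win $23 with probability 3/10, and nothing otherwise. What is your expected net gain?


E[gain] = (23-9)×3/10 + (-9)×7/10
= 21/5 - 63/10 = -21/10

Expected net gain = $-21/10 ≈ $-2.10


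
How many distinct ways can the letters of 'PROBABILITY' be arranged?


Letters: 11, freq: {'P': 1, 'R': 1, 'O': 1, 'B': 2, 'A': 1, 'I': 2, 'L': 1, 'T': 1, 'Y': 1}
11!/(1!×1!×1!×2!×1!×2!×1!×1!×1!) = 39916800/4 = 9979200

9979200


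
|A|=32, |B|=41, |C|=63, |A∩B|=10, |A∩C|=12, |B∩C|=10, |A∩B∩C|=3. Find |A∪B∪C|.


|A∪B∪C| = 32+41+63-10-12-10+3 = 107

|A∪B∪C| = 107


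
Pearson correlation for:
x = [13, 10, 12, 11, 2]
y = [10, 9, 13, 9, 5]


n=5, Σx=48, Σy=46, Σxy=485, Σx²=538, Σy²=456
r = (5×485 - 48×46)/√((5×538 - 48²)(5×456 - 46²))
= 217/√(386×164) = 217/√63304 ≈ 217/251.6029 ≈ 0.8625

r ≈ 0.8625


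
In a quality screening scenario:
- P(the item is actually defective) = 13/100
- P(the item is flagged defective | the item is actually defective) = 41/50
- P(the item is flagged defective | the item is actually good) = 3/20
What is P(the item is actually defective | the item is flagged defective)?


Using Bayes' theorem:
P(A|B) = P(B|A)·P(A) / P(B)

P(the item is flagged defective) = 41/50 × 13/100 + 3/20 × 87/100
= 533/5000 + 261/2000 = 2371/10000

P(the item is actually defective|the item is flagged defective) = (533/5000) / (2371/10000) = 1066/2371

P(the item is actually defective|the item is flagged defective) = 1066/2371 ≈ 44.96%


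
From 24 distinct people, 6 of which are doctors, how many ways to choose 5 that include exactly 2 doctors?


Choose 2 of the 6 doctors and 3 of the other 18 people:
C(6,2)×C(18,3) = 15×816 = 12240

12240


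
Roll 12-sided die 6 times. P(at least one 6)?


P(no 6)^6 = (11/12)^6 = 1771561/2985984
P(≥1) = 1 - 1771561/2985984 = 1214423/2985984

P = 1214423/2985984 ≈ 40.67%


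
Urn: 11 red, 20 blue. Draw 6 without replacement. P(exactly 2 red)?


Hypergeometric: C(11,2)×C(20,4)/C(31,6)
= 55×4845/736281 = 88825/245427

P(X=2) = 88825/245427 ≈ 36.19%


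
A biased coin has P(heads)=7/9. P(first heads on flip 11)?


Geometric: P(X=11) = (1-p)^(k-1)×p = (2/9)^10×7/9 = 7168/31381059609

P(X=11) = 7168/31381059609 ≈ 0.00%


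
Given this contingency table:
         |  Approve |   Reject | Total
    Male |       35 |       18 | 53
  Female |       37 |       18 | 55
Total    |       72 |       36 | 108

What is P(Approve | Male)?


P(Approve | Male) = 35/(35+18) = 35/53

P(Approve|Male) = 35/53 ≈ 66.04%


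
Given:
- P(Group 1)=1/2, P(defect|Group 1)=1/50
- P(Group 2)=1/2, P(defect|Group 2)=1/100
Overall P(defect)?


P(B) = Σ P(B|Aᵢ)×P(Aᵢ)
  1/50×1/2 = 1/100
  1/100×1/2 = 1/200
Sum = 3/200

P(defect) = 3/200 ≈ 1.50%


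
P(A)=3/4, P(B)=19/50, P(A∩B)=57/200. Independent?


P(A)×P(B) = 57/200
P(A∩B) = 57/200
Equal ✓ → Independent

Yes, independent


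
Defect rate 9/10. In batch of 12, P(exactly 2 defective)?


Binomial: P(X=2) = C(12,2)×p^2×(1-p)^10
= 66 × 81/100 × 1/10000000000 = 2673/500000000000

P(X=2) = 2673/500000000000 ≈ 0.00%


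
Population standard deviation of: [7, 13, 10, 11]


Mean = 41/4
  (7-41/4)²=169/16
  (13-41/4)²=121/16
  (10-41/4)²=1/16
  (11-41/4)²=9/16
Σ(x-μ)² = 75/4
σ² = (75/4)/4 = 75/16

σ = √(75/16) ≈ 2.1651


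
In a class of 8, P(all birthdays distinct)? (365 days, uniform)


P(all different) = Π(365-i)/365 for i=0..7
= (365/365)×(364/365)×...×(358/365)
= 0.925665

P ≈ 0.9257 ≈ 92.57%


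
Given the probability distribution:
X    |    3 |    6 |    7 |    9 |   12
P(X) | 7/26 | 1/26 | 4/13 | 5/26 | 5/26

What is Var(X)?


E[X] = 94/13
E[X²] = 808/13
Var(X) = E[X²] - (E[X])² = 808/13 - 8836/169 = 1668/169

Var(X) = 1668/169 ≈ 9.8698


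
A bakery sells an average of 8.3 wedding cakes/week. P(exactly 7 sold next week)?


Poisson(λ=8.3): P(X=7) = e^(-λ)×λ^k/k!
= e^(-8.3) × 8.3^7 / 7!
≈ 0.0002485168271 × 2713605.09896 / 5040 ≈ 0.133805

P(X=7) ≈ 0.133805 ≈ 13.38%


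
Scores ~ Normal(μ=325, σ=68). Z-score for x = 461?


z = (x - μ)/σ = (461 - 325)/68 = 2.0

z = 2.0


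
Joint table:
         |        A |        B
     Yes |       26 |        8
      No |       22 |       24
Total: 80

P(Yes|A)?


P(Yes|A) = 26/(26+22) = 26/48 = 13/24

P = 13/24 ≈ 54.17%


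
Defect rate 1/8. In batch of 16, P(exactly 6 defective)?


Binomial: P(X=6) = C(16,6)×p^6×(1-p)^10
= 8008 × 1/262144 × 282475249/1073741824 = 282757724249/35184372088832

P(X=6) = 282757724249/35184372088832 ≈ 0.80%


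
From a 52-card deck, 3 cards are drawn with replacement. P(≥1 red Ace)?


P(not a red Ace) = 50/52 = 25/26
P(none in 3 draws) = (25/26)^3 = 15625/17576
P(≥1 red Ace) = 1 - 15625/17576 = 1951/17576

P = 1951/17576 ≈ 11.10%


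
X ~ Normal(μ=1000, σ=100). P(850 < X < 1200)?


z₁=(850-1000)/100=-1.5, z₂=(1200-1000)/100=2.0
P = Φ(2.0) - Φ(-1.5) = 0.977250 - 0.066807 = 0.910443 ≈ 0.9104

P(850 < X < 1200) ≈ 0.9104


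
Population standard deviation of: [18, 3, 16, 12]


Mean = 49/4
  (18-49/4)²=529/16
  (3-49/4)²=1369/16
  (16-49/4)²=225/16
  (12-49/4)²=1/16
Σ(x-μ)² = 531/4
σ² = (531/4)/4 = 531/16

σ = √(531/16) ≈ 5.7609


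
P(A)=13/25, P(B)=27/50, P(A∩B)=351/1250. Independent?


P(A)×P(B) = 351/1250
P(A∩B) = 351/1250
Equal ✓ → Independent

Yes, independent


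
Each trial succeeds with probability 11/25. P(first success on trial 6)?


Geometric: P(X=6) = (1-p)^(k-1)×p = (14/25)^5×11/25 = 5916064/244140625

P(X=6) = 5916064/244140625 ≈ 2.42%


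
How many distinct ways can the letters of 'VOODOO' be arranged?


Letters: 6, freq: {'V': 1, 'O': 4, 'D': 1}
6!/(1!×4!×1!) = 720/24 = 30

30


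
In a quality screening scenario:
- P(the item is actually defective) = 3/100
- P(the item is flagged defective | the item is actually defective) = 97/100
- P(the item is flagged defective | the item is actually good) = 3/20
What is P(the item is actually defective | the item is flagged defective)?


Using Bayes' theorem:
P(A|B) = P(B|A)·P(A) / P(B)

P(the item is flagged defective) = 97/100 × 3/100 + 3/20 × 97/100
= 291/10000 + 291/2000 = 873/5000

P(the item is actually defective|the item is flagged defective) = (291/10000) / (873/5000) = 1/6

P(the item is actually defective|the item is flagged defective) = 1/6 ≈ 16.67%


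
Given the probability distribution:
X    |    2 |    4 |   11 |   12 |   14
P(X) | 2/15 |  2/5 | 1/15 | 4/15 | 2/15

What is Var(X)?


E[X] = 23/3
E[X²] = 1193/15
Var(X) = E[X²] - (E[X])² = 1193/15 - 529/9 = 934/45

Var(X) = 934/45 ≈ 20.7556


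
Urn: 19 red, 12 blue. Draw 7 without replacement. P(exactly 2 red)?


Hypergeometric: C(19,2)×C(12,5)/C(31,7)
= 171×792/2629575 = 15048/292175

P(X=2) = 15048/292175 ≈ 5.15%


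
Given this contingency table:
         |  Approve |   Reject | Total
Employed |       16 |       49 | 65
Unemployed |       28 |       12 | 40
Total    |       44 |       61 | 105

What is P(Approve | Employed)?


P(Approve | Employed) = 16/(16+49) = 16/65

P(Approve|Employed) = 16/65 ≈ 24.62%


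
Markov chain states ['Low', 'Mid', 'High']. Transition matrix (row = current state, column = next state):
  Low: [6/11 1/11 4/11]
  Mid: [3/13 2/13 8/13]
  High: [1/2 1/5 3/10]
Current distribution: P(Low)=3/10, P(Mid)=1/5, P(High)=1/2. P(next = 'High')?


P(next=High) = Σᵢ P(now=i)×P(i→High)
= 3/10×4/11 + 1/5×8/13 + 1/2×3/10
= 6/55 + 8/65 + 3/20 = 1093/2860

P = 1093/2860 ≈ 0.3822


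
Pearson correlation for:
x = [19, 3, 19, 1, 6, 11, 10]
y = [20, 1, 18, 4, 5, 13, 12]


n=7, Σx=69, Σy=73, Σxy=1022, Σx²=989, Σy²=1079
r = (7×1022 - 69×73)/√((7×989 - 69²)(7×1079 - 73²))
= 2117/√(2162×2224) = 2117/√4808288 ≈ 2117/2192.7809 ≈ 0.9654

r ≈ 0.9654


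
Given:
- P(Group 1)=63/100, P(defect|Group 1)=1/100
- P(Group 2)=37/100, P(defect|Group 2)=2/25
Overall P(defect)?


P(B) = Σ P(B|Aᵢ)×P(Aᵢ)
  1/100×63/100 = 63/10000
  2/25×37/100 = 37/1250
Sum = 359/10000

P(defect) = 359/10000 ≈ 3.59%


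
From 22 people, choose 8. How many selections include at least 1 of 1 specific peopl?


Complement: C(22,8) - C(21,8) = 319770 - 203490 = 116280

116280


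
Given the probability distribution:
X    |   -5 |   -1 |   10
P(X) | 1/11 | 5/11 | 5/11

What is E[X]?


E[X] = Σ x·P(X=x)
= (-5)×(1/11) + (-1)×(5/11) + (10)×(5/11)
= 40/11

E[X] = 40/11


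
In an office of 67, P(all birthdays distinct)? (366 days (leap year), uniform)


P(all different) = Π(366-i)/366 for i=0..66
= (366/366)×(365/366)×...×(300/366)
= 0.001590

P ≈ 0.0016 ≈ 0.16%


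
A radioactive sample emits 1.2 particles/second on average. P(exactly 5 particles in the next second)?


Poisson(λ=1.2): P(X=5) = e^(-λ)×λ^k/k!
= e^(-1.2) × 1.2^5 / 5!
≈ 0.3011942119 × 2.48832 / 120 ≈ 0.006246

P(X=5) ≈ 0.006246 ≈ 0.62%


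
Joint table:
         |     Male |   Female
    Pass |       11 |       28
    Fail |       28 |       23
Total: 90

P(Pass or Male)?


P(Pass∨Male) = P(Pass) + P(Male) - P(Pass∧Male)
= (39 + 39 - 11)/90 = 67/90

P = 67/90 ≈ 74.44%


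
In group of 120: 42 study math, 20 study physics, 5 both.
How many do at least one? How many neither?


|A∪B| = 42+20-5 = 57
Neither = 120-57 = 63

At least one: 57; Neither: 63


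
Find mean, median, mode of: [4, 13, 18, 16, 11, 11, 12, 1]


Sorted: [1, 4, 11, 11, 12, 13, 16, 18]
Mean = 86/8 = 43/4
Median = 23/2
Freq: {4: 1, 13: 1, 18: 1, 16: 1, 11: 2, 12: 1, 1: 1}
Mode: [11]

Mean=43/4, Median=23/2, Mode=11


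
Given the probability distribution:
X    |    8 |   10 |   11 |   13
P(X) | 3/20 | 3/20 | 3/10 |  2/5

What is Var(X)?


E[X] = 56/5
E[X²] = 257/2
Var(X) = E[X²] - (E[X])² = 257/2 - 3136/25 = 153/50

Var(X) = 153/50 ≈ 3.0600


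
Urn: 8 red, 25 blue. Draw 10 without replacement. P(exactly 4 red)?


Hypergeometric: C(8,4)×C(25,6)/C(33,10)
= 70×177100/92561040 = 28175/210366

P(X=4) = 28175/210366 ≈ 13.39%


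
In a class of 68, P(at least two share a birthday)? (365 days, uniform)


P(all different) = Π(365-i)/365 for i=0..67
= 0.001274
P(match) = 1 - 0.001274 = 0.998726

P ≈ 0.9987 ≈ 99.87%


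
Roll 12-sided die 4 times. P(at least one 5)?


P(no 5)^4 = (11/12)^4 = 14641/20736
P(≥1) = 1 - 14641/20736 = 6095/20736

P = 6095/20736 ≈ 29.39%


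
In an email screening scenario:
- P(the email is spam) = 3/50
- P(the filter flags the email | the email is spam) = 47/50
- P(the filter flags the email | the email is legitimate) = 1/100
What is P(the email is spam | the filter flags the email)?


Using Bayes' theorem:
P(A|B) = P(B|A)·P(A) / P(B)

P(the filter flags the email) = 47/50 × 3/50 + 1/100 × 47/50
= 141/2500 + 47/5000 = 329/5000

P(the email is spam|the filter flags the email) = (141/2500) / (329/5000) = 6/7

P(the email is spam|the filter flags the email) = 6/7 ≈ 85.71%


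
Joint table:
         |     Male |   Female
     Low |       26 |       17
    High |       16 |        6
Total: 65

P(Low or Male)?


P(Low∨Male) = P(Low) + P(Male) - P(Low∧Male)
= (43 + 42 - 26)/65 = 59/65

P = 59/65 ≈ 90.77%


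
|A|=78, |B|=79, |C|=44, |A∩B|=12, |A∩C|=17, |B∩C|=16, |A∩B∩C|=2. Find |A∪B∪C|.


|A∪B∪C| = 78+79+44-12-17-16+2 = 158

|A∪B∪C| = 158


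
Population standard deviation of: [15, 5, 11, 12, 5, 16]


Mean = 64/6 = 32/3
  (15-32/3)²=169/9
  (5-32/3)²=289/9
  (11-32/3)²=1/9
  (12-32/3)²=16/9
  (5-32/3)²=289/9
  (16-32/3)²=256/9
Σ(x-μ)² = 340/3
σ² = (340/3)/6 = 170/9

σ = √(170/9) ≈ 4.3461


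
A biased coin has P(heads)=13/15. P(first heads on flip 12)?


Geometric: P(X=12) = (1-p)^(k-1)×p = (2/15)^11×13/15 = 26624/129746337890625

P(X=12) = 26624/129746337890625 ≈ 0.00%


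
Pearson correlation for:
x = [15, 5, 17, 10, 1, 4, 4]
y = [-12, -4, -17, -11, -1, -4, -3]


n=7, Σx=56, Σy=-52, Σxy=-628, Σx²=672, Σy²=596
r = (7×(-628) - 56×(-52))/√((7×672 - 56²)(7×596 - (-52)²))
= -1484/√(1568×1468) = -1484/√2301824 ≈ -1484/1517.1763 ≈ -0.9781

r ≈ -0.9781


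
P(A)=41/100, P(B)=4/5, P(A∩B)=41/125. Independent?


P(A)×P(B) = 41/125
P(A∩B) = 41/125
Equal ✓ → Independent

Yes, independent


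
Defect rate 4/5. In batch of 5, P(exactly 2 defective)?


Binomial: P(X=2) = C(5,2)×p^2×(1-p)^3
= 10 × 16/25 × 1/125 = 32/625

P(X=2) = 32/625 ≈ 5.12%


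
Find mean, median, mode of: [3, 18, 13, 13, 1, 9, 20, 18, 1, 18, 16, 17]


Sorted: [1, 1, 3, 9, 13, 13, 16, 17, 18, 18, 18, 20]
Mean = 147/12 = 49/4
Median = 29/2
Freq: {3: 1, 18: 3, 13: 2, 1: 2, 9: 1, 20: 1, 16: 1, 17: 1}
Mode: [18]

Mean=49/4, Median=29/2, Mode=18


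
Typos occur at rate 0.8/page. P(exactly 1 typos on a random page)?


Poisson(λ=0.8): P(X=1) = e^(-λ)×λ^k/k!
= e^(-0.8) × 0.8^1 / 1!
≈ 0.4493289641 × 0.8 / 1 ≈ 0.359463

P(X=1) ≈ 0.359463 ≈ 35.95%


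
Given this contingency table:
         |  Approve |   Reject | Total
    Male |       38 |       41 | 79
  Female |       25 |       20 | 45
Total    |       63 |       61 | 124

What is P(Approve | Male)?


P(Approve | Male) = 38/(38+41) = 38/79

P(Approve|Male) = 38/79 ≈ 48.10%


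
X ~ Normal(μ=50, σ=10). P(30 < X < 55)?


z₁=(30-50)/10=-2.0, z₂=(55-50)/10=0.5
P = Φ(0.5) - Φ(-2.0) = 0.691462 - 0.022750 = 0.668712 ≈ 0.6687

P(30 < X < 55) ≈ 0.6687


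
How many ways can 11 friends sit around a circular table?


Circular arrangements of 11 distinct objects: fix one position to break rotational symmetry.
(n-1)! = 10! = 3628800

3628800


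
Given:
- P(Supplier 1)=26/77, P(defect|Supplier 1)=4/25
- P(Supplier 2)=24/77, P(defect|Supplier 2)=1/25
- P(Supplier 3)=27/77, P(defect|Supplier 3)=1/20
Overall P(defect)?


P(B) = Σ P(B|Aᵢ)×P(Aᵢ)
  4/25×26/77 = 104/1925
  1/25×24/77 = 24/1925
  1/20×27/77 = 27/1540
Sum = 647/7700

P(defect) = 647/7700 ≈ 8.40%


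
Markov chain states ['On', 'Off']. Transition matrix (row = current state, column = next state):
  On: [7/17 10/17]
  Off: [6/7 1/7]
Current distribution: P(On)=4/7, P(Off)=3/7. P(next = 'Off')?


P(next=Off) = Σᵢ P(now=i)×P(i→Off)
= 4/7×10/17 + 3/7×1/7
= 40/119 + 3/49 = 331/833

P = 331/833 ≈ 0.3974


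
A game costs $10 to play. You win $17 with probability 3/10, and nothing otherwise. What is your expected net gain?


E[gain] = (17-10)×3/10 + (-10)×7/10
= 21/10 - 7 = -49/10

Expected net gain = $-49/10 ≈ $-4.90


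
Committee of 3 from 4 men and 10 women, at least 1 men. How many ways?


Count by #men:
  1M,2W: C(4,1)×C(10,2)=180
  2M,1W: C(4,2)×C(10,1)=60
  3M,0W: C(4,3)×C(10,0)=4
Total = 244

244


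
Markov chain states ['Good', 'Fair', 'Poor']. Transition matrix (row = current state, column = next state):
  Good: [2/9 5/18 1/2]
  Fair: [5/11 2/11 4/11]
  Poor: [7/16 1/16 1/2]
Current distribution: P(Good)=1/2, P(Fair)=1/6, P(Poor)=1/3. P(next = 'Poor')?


P(next=Poor) = Σᵢ P(now=i)×P(i→Poor)
= 1/2×1/2 + 1/6×4/11 + 1/3×1/2
= 1/4 + 2/33 + 1/6 = 21/44

P = 21/44 ≈ 0.4773


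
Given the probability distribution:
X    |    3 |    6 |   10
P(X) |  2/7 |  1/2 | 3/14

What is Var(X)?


E[X] = 6
E[X²] = 42
Var(X) = E[X²] - (E[X])² = 42 - 36 = 6

Var(X) = 6 ≈ 6.0000


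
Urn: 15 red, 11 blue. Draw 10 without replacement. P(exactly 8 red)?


Hypergeometric: C(15,8)×C(11,2)/C(26,10)
= 6435×55/5311735 = 495/7429

P(X=8) = 495/7429 ≈ 6.66%


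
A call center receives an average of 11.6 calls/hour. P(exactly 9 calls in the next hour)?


Poisson(λ=11.6): P(X=9) = e^(-λ)×λ^k/k!
= e^(-11.6) × 11.6^9 / 9!
≈ 9.166087736e-06 × 3802961274.7 / 362880 ≈ 0.096060

P(X=9) ≈ 0.096060 ≈ 9.61%


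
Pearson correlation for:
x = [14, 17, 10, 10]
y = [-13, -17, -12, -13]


n=4, Σx=51, Σy=-55, Σxy=-721, Σx²=685, Σy²=771
r = (4×(-721) - 51×(-55))/√((4×685 - 51²)(4×771 - (-55)²))
= -79/√(139×59) = -79/√8201 ≈ -79/90.5594 ≈ -0.8724

r ≈ -0.8724


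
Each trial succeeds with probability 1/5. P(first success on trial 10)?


Geometric: P(X=10) = (1-p)^(k-1)×p = (4/5)^9×1/5 = 262144/9765625

P(X=10) = 262144/9765625 ≈ 2.68%


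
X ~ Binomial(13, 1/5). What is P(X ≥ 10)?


P(X ≥ 10) = Σ P(X=i) for i=10..13
P(X=10) = 18304/1220703125
P(X=11) = 1248/1220703125
P(X=12) = 52/1220703125
P(X=13) = 1/1220703125
Sum = 3921/244140625

P(X ≥ 10) = 3921/244140625 ≈ 0.00%


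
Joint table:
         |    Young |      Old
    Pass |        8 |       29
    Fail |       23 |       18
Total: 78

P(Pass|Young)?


P(Pass|Young) = 8/(8+23) = 8/31

P = 8/31 ≈ 25.81%


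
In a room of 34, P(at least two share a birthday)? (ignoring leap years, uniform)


P(all different) = Π(365-i)/365 for i=0..33
= 0.204683
P(match) = 1 - 0.204683 = 0.795317

P ≈ 0.7953 ≈ 79.53%


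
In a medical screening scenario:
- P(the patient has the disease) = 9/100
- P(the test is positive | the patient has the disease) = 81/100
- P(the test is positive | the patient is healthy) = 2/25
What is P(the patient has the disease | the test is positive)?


Using Bayes' theorem:
P(A|B) = P(B|A)·P(A) / P(B)

P(the test is positive) = 81/100 × 9/100 + 2/25 × 91/100
= 729/10000 + 91/1250 = 1457/10000

P(the patient has the disease|the test is positive) = (729/10000) / (1457/10000) = 729/1457

P(the patient has the disease|the test is positive) = 729/1457 ≈ 50.03%


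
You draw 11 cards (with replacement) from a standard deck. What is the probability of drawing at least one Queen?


P(not a Queen) = 48/52 = 12/13
P(none in 11 draws) = (12/13)^11 = 743008370688/1792160394037
P(≥1 Queen) = 1 - 743008370688/1792160394037 = 1049152023349/1792160394037

P = 1049152023349/1792160394037 ≈ 58.54%


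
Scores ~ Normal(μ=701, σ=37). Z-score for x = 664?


z = (x - μ)/σ = (664 - 701)/37 = -1.0

z = -1.0


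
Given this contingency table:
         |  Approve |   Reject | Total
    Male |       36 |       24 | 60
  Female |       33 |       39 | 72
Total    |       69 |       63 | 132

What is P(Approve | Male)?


P(Approve | Male) = 36/(36+24) = 36/60 = 3/5

P(Approve|Male) = 3/5 ≈ 60.00%


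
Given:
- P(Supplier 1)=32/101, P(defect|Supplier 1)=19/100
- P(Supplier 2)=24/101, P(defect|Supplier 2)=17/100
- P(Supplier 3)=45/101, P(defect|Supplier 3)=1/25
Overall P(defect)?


P(B) = Σ P(B|Aᵢ)×P(Aᵢ)
  19/100×32/101 = 152/2525
  17/100×24/101 = 102/2525
  1/25×45/101 = 9/505
Sum = 299/2525

P(defect) = 299/2525 ≈ 11.84%


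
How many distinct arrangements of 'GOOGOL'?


Letters: 6, freq: {'G': 2, 'O': 3, 'L': 1}
6!/(2!×3!×1!) = 720/12 = 60

60


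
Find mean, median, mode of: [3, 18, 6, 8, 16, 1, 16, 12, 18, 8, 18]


Sorted: [1, 3, 6, 8, 8, 12, 16, 16, 18, 18, 18]
Mean = 124/11
Median = 12
Freq: {3: 1, 18: 3, 6: 1, 8: 2, 16: 2, 1: 1, 12: 1}
Mode: [18]

Mean=124/11, Median=12, Mode=18


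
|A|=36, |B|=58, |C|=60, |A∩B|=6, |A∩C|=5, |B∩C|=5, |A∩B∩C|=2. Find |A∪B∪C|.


|A∪B∪C| = 36+58+60-6-5-5+2 = 140

|A∪B∪C| = 140


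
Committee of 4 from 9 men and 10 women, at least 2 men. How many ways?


Count by #men:
  2M,2W: C(9,2)×C(10,2)=1620
  3M,1W: C(9,3)×C(10,1)=840
  4M,0W: C(9,4)×C(10,0)=126
Total = 2586

2586


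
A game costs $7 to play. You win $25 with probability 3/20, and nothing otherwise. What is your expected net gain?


E[gain] = (25-7)×3/20 + (-7)×17/20
= 27/10 - 119/20 = -13/4

Expected net gain = $-13/4 ≈ $-3.25


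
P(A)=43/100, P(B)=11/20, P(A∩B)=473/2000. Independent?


P(A)×P(B) = 473/2000
P(A∩B) = 473/2000
Equal ✓ → Independent

Yes, independent


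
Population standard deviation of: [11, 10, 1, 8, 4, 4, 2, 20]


Mean = 60/8 = 15/2
  (11-15/2)²=49/4
  (10-15/2)²=25/4
  (1-15/2)²=169/4
  (8-15/2)²=1/4
  (4-15/2)²=49/4
  (4-15/2)²=49/4
  (2-15/2)²=121/4
  (20-15/2)²=625/4
Σ(x-μ)² = 272
σ² = 272/8 = 34

σ = √(34) ≈ 5.8310


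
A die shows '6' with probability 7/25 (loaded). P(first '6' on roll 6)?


Geometric: P(X=6) = (1-p)^(k-1)×p = (18/25)^5×7/25 = 13226976/244140625

P(X=6) = 13226976/244140625 ≈ 5.42%


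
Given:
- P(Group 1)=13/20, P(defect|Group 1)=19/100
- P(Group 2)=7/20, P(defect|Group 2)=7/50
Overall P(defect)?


P(B) = Σ P(B|Aᵢ)×P(Aᵢ)
  19/100×13/20 = 247/2000
  7/50×7/20 = 49/1000
Sum = 69/400

P(defect) = 69/400 ≈ 17.25%


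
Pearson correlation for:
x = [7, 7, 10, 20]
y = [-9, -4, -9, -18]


n=4, Σx=44, Σy=-40, Σxy=-541, Σx²=598, Σy²=502
r = (4×(-541) - 44×(-40))/√((4×598 - 44²)(4×502 - (-40)²))
= -404/√(456×408) = -404/√186048 ≈ -404/431.3328 ≈ -0.9366

r ≈ -0.9366


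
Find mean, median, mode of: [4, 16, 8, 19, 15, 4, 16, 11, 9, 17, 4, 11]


Sorted: [4, 4, 4, 8, 9, 11, 11, 15, 16, 16, 17, 19]
Mean = 134/12 = 67/6
Median = 11
Freq: {4: 3, 16: 2, 8: 1, 19: 1, 15: 1, 11: 2, 9: 1, 17: 1}
Mode: [4]

Mean=67/6, Median=11, Mode=4


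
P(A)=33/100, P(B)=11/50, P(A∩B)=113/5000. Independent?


P(A)×P(B) = 363/5000
P(A∩B) = 113/5000
Not equal → NOT independent

No, not independent


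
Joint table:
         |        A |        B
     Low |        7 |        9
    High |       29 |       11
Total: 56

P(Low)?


P(Low) = (7+9)/56 = 16/56 = 2/7

P(Low) = 2/7 ≈ 28.57%


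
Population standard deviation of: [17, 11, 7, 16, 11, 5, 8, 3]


Mean = 78/8 = 39/4
  (17-39/4)²=841/16
  (11-39/4)²=25/16
  (7-39/4)²=121/16
  (16-39/4)²=625/16
  (11-39/4)²=25/16
  (5-39/4)²=361/16
  (8-39/4)²=49/16
  (3-39/4)²=729/16
Σ(x-μ)² = 347/2
σ² = (347/2)/8 = 347/16

σ = √(347/16) ≈ 4.6570


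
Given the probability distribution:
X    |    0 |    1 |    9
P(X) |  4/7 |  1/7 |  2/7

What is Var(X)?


E[X] = 19/7
E[X²] = 163/7
Var(X) = E[X²] - (E[X])² = 163/7 - 361/49 = 780/49

Var(X) = 780/49 ≈ 15.9184


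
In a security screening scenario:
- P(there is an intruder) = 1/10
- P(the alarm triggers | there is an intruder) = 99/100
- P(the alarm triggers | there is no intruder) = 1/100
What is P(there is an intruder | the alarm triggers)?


Using Bayes' theorem:
P(A|B) = P(B|A)·P(A) / P(B)

P(the alarm triggers) = 99/100 × 1/10 + 1/100 × 9/10
= 99/1000 + 9/1000 = 27/250

P(there is an intruder|the alarm triggers) = (99/1000) / (27/250) = 11/12

P(there is an intruder|the alarm triggers) = 11/12 ≈ 91.67%


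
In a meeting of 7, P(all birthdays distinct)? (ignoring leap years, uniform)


P(all different) = Π(365-i)/365 for i=0..6
= (365/365)×(364/365)×...×(359/365)
= 0.943764

P ≈ 0.9438 ≈ 94.38%


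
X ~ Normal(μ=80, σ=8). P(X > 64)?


z = (64-80)/8 = -2.0
P(X > 64) = 1 - P(Z ≤ -2.0) = 1 - 0.0228 = 0.9772

P(X > 64) ≈ 0.9772


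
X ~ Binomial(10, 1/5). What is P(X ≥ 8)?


P(X ≥ 8) = Σ P(X=i) for i=8..10
P(X=8) = 144/1953125
P(X=9) = 8/1953125
P(X=10) = 1/9765625
Sum = 761/9765625

P(X ≥ 8) = 761/9765625 ≈ 0.01%


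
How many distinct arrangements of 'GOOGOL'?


Letters: 6, freq: {'G': 2, 'O': 3, 'L': 1}
6!/(2!×3!×1!) = 720/12 = 60

60


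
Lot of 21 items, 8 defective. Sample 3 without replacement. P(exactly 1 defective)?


Hypergeometric: C(8,1)×C(13,2)/C(21,3)
= 8×78/1330 = 312/665

P(X=1) = 312/665 ≈ 46.92%


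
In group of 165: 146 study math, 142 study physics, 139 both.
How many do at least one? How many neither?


|A∪B| = 146+142-139 = 149
Neither = 165-149 = 16

At least one: 149; Neither: 16


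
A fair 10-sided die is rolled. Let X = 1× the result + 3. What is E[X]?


E[die] = (1+10)/2 = 11/2
E[X] = 1×11/2 + 3 = 17/2

E[X] = 17/2


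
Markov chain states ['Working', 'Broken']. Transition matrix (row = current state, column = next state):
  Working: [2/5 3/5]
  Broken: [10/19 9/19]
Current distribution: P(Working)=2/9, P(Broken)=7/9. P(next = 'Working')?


P(next=Working) = Σᵢ P(now=i)×P(i→Working)
= 2/9×2/5 + 7/9×10/19
= 4/45 + 70/171 = 142/285

P = 142/285 ≈ 0.4982


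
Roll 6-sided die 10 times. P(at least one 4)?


P(no 4)^10 = (5/6)^10 = 9765625/60466176
P(≥1) = 1 - 9765625/60466176 = 50700551/60466176

P = 50700551/60466176 ≈ 83.85%


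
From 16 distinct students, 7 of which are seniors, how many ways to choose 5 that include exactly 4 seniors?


Choose 4 of the 7 seniors and 1 of the other 9 students:
C(7,4)×C(9,1) = 35×9 = 315

315


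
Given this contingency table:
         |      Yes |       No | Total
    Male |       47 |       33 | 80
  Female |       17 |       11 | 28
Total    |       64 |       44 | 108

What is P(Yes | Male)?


P(Yes | Male) = 47/(47+33) = 47/80

P(Yes|Male) = 47/80 ≈ 58.75%


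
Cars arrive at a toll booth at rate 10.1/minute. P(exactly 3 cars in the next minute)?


Poisson(λ=10.1): P(X=3) = e^(-λ)×λ^k/k!
= e^(-10.1) × 10.1^3 / 3!
≈ 4.107955523e-05 × 1030.301 / 6 ≈ 0.007054

P(X=3) ≈ 0.007054 ≈ 0.71%


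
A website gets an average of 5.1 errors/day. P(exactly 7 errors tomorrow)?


Poisson(λ=5.1): P(X=7) = e^(-λ)×λ^k/k!
= e^(-5.1) × 5.1^7 / 7!
≈ 0.006096746566 × 89741.0677851 / 5040 ≈ 0.108557

P(X=7) ≈ 0.108557 ≈ 10.86%


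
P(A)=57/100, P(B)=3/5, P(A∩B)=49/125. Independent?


P(A)×P(B) = 171/500
P(A∩B) = 49/125
Not equal → NOT independent

No, not independent


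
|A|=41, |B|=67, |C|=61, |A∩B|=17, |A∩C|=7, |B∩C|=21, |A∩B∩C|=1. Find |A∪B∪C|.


|A∪B∪C| = 41+67+61-17-7-21+1 = 125

|A∪B∪C| = 125


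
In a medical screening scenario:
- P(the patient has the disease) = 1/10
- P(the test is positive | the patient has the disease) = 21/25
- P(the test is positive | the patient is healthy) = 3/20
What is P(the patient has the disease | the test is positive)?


Using Bayes' theorem:
P(A|B) = P(B|A)·P(A) / P(B)

P(the test is positive) = 21/25 × 1/10 + 3/20 × 9/10
= 21/250 + 27/200 = 219/1000

P(the patient has the disease|the test is positive) = (21/250) / (219/1000) = 28/73

P(the patient has the disease|the test is positive) = 28/73 ≈ 38.36%
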